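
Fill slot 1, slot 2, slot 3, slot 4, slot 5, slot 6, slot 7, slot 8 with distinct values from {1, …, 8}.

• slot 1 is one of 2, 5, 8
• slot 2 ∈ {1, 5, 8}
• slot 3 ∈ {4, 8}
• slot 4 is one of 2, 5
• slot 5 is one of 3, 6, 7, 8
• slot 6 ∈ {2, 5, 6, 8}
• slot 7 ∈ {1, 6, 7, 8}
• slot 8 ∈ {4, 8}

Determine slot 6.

6

Among the 8 variables, 3 fits only slot 5 (and all 8 values in {1, 2, 3, 4, 5, 6, 7, 8} must be used), so slot 5 = 3.
The 7 still-open variables draw from only 7 values {1, 2, 4, 5, 6, 7, 8}, so each is used; only slot 7 can be 7, hence slot 7 = 7.
The 6 still-open variables together cover exactly {1, 2, 4, 5, 6, 8} — 6 values for 6 variables — and 1 appears only in slot 2's list, so slot 2 = 1.
The 5 still-open variables together cover exactly {2, 4, 5, 6, 8} — 5 values for 5 variables — and 6 appears only in slot 6's list, so slot 6 = 6.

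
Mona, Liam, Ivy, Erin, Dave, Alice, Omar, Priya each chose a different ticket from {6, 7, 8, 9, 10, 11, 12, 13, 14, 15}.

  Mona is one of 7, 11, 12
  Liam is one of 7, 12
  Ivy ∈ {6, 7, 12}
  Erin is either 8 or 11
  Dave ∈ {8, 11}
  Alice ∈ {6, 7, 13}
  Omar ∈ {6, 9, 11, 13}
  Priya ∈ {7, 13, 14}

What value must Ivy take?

The 8 variables draw from only 8 values {6, 7, 8, 9, 11, 12, 13, 14}, so each is used; only Omar can be 9, hence Omar = 9.
Among the 7 still-open variables, 14 fits only Priya (and all 7 values in {6, 7, 8, 11, 12, 13, 14} must be used), so Priya = 14.
The 6 still-open variables together cover exactly {6, 7, 8, 11, 12, 13} — 6 values for 6 variables — and 13 appears only in Alice's list, so Alice = 13.
The 5 still-open variables together cover exactly {6, 7, 8, 11, 12} — 5 values for 5 variables — and 6 appears only in Ivy's list, so Ivy = 6.

6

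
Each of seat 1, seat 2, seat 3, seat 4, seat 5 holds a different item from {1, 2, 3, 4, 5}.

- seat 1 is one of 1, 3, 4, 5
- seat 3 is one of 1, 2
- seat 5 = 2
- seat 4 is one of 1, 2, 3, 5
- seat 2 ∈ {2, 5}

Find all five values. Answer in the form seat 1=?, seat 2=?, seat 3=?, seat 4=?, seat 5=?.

seat 1=4, seat 2=5, seat 3=1, seat 4=3, seat 5=2

seat 5 has just one choice, so seat 5 = 2. Remove 2 from seat 2, seat 3, seat 4.
That leaves seat 2 = 5. So seat 1, seat 4 can't be 5.
seat 3 has just one choice, so seat 3 = 1. Remove 1 from seat 1, seat 4.
seat 4 must be 3 (only option left). Strike 3 from seat 1.
That leaves seat 1 = 4.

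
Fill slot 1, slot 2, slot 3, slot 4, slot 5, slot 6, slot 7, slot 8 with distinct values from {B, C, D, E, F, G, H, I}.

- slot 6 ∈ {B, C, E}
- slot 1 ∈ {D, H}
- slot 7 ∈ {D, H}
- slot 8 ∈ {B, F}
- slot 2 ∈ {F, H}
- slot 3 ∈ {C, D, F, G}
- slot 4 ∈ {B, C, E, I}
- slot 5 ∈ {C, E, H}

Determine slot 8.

Among the 8 variables, G fits only slot 3 (and all 8 values in {B, C, D, E, F, G, H, I} must be used), so slot 3 = G.
The 7 still-open variables together cover exactly {B, C, D, E, F, H, I} — 7 values for 7 variables — and I appears only in slot 4's list, so slot 4 = I.
The 2 variables slot 1 and slot 7 are confined to {D, H}, which locks those values in; drop them from slot 2, slot 5.
slot 2 has just one choice, so slot 2 = F. Strike F from slot 8.
So slot 8 = B.

B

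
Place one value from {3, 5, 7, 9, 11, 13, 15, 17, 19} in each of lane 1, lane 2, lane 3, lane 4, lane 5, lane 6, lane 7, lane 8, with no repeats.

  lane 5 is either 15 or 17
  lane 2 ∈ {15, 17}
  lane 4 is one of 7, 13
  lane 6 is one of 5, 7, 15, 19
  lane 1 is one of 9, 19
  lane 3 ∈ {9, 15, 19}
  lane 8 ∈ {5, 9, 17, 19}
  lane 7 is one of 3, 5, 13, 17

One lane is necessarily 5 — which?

Among the 8 variables, 3 fits only lane 7 (and all 8 values in {3, 5, 7, 9, 13, 15, 17, 19} must be used), so lane 7 = 3.
Among the 7 still-open variables, 13 fits only lane 4 (and all 7 values in {5, 7, 9, 13, 15, 17, 19} must be used), so lane 4 = 13.
The 6 still-open variables together cover exactly {5, 7, 9, 15, 17, 19} — 6 values for 6 variables — and 7 appears only in lane 6's list, so lane 6 = 7.
The 5 still-open variables draw from only 5 values {5, 9, 15, 17, 19}, so each is used; only lane 8 can be 5, hence lane 8 = 5.

lane 8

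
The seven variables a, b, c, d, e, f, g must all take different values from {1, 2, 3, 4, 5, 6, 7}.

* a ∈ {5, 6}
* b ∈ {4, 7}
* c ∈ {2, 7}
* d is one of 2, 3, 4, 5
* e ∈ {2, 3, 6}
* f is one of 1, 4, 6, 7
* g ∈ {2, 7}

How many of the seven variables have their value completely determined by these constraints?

The 7 variables together cover exactly {1, 2, 3, 4, 5, 6, 7} — 7 values for 7 variables — and 1 appears only in f's list, so f = 1.
The 2 variables c and g are confined to {2, 7}, which locks those values in; drop them from b, d, e.
b has just one choice, so b = 4. So d can't be 4.
Determined: b=4, f=1. The other variables each still have more than one consistent value. That makes 2.

2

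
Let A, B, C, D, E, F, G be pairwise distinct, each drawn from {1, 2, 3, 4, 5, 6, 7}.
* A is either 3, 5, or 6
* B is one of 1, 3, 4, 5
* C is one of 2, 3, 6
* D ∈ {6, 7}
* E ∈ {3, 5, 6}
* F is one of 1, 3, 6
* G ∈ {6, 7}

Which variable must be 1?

F

Among the 7 variables, 2 fits only C (and all 7 values in {1, 2, 3, 4, 5, 6, 7} must be used), so C = 2.
Among the 6 still-open variables, 4 fits only B (and all 6 values in {1, 3, 4, 5, 6, 7} must be used), so B = 4.
The 5 still-open variables together cover exactly {1, 3, 5, 6, 7} — 5 values for 5 variables — and 1 appears only in F's list, so F = 1.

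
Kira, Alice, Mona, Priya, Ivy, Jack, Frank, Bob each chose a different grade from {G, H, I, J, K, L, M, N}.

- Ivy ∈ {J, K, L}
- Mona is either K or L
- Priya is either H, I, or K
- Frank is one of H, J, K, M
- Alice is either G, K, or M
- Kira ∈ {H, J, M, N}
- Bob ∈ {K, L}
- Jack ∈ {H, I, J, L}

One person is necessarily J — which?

The 8 variables together cover exactly {G, H, I, J, K, L, M, N} — 8 values for 8 variables — and G appears only in Alice's list, so Alice = G.
Among the 7 still-open variables, N fits only Kira (and all 7 values in {H, I, J, K, L, M, N} must be used), so Kira = N.
Among the 6 still-open variables, M fits only Frank (and all 6 values in {H, I, J, K, L, M} must be used), so Frank = M.
Mona and Bob share exactly the 2 values {K, L}; by pigeonhole those values go to them, so strike K, L from Priya, Ivy, Jack.

Ivy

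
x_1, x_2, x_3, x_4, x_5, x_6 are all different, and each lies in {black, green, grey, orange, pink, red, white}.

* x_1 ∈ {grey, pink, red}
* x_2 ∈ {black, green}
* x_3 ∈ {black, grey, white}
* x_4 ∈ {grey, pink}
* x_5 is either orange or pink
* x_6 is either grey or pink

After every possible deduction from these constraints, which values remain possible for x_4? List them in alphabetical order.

x_4 and x_6 share exactly the 2 values {grey, pink}; by pigeonhole those values go to them, so strike grey, pink from x_1, x_3, x_5.
x_1 has just one choice, so x_1 = red.
x_5 has just one choice, so x_5 = orange.
No further eliminations apply; x_4 can still be any of grey, pink.

grey, pink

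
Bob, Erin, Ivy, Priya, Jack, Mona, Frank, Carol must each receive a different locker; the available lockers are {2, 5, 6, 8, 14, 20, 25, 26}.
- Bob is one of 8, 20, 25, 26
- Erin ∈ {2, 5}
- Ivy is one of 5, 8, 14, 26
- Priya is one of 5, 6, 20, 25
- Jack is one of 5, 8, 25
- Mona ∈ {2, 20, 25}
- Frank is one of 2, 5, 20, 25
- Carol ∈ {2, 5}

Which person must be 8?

The 8 variables draw from only 8 values {2, 5, 6, 8, 14, 20, 25, 26}, so each is used; only Priya can be 6, hence Priya = 6.
The 7 still-open variables draw from only 7 values {2, 5, 8, 14, 20, 25, 26}, so each is used; only Ivy can be 14, hence Ivy = 14.
The 6 still-open variables together cover exactly {2, 5, 8, 20, 25, 26} — 6 values for 6 variables — and 26 appears only in Bob's list, so Bob = 26.
The 5 still-open variables together cover exactly {2, 5, 8, 20, 25} — 5 values for 5 variables — and 8 appears only in Jack's list, so Jack = 8.

Jack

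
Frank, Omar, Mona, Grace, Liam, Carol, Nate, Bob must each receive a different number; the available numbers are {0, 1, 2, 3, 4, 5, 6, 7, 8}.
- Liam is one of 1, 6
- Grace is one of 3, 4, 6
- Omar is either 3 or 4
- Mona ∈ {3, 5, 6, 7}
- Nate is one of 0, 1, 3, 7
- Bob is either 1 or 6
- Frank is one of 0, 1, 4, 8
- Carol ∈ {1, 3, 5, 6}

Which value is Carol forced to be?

5

The 8 variables draw from only 8 values {0, 1, 3, 4, 5, 6, 7, 8}, so each is used; only Frank can be 8, hence Frank = 8.
The 7 still-open variables together cover exactly {0, 1, 3, 4, 5, 6, 7} — 7 values for 7 variables — and 0 appears only in Nate's list, so Nate = 0.
The 6 still-open variables draw from only 6 values {1, 3, 4, 5, 6, 7}, so each is used; only Mona can be 7, hence Mona = 7.
The 5 still-open variables together cover exactly {1, 3, 4, 5, 6} — 5 values for 5 variables — and 5 appears only in Carol's list, so Carol = 5.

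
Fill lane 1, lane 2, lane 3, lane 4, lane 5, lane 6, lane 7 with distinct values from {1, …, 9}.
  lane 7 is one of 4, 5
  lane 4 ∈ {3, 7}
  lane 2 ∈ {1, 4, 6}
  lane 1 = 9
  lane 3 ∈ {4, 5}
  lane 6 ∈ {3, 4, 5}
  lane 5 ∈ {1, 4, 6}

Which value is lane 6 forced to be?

3

lane 1's domain is down to {9}, so lane 1 = 9.
The 6 still-open variables together cover exactly {1, 3, 4, 5, 6, 7} — 6 values for 6 variables — and 7 appears only in lane 4's list, so lane 4 = 7.
The 5 still-open variables draw from only 5 values {1, 3, 4, 5, 6}, so each is used; only lane 6 can be 3, hence lane 6 = 3.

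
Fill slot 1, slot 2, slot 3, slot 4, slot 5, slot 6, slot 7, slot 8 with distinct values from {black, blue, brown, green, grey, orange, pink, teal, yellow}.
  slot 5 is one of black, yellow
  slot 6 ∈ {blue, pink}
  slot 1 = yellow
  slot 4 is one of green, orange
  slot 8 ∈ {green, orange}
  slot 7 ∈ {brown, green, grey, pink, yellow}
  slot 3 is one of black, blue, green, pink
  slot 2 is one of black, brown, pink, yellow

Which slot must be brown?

slot 1 must be yellow (only option left). Strike yellow from slot 2, slot 5, slot 7.
slot 5 must be black (only option left). Eliminate black elsewhere: slot 2, slot 3.
The 6 still-open variables draw from only 6 values {blue, brown, green, grey, orange, pink}, so each is used; only slot 7 can be grey, hence slot 7 = grey.
Among the 5 still-open variables, brown fits only slot 2 (and all 5 values in {blue, brown, green, orange, pink} must be used), so slot 2 = brown.

slot 2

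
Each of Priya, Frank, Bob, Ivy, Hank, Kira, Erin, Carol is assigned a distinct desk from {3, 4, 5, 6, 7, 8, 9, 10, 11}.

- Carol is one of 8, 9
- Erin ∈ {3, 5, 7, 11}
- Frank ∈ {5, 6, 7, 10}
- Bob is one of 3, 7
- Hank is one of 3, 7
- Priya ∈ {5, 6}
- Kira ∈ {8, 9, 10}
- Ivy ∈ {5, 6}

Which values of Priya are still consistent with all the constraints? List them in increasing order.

5, 6

The 8 variables together cover exactly {3, 5, 6, 7, 8, 9, 10, 11} — 8 values for 8 variables — and 11 appears only in Erin's list, so Erin = 11.
Priya and Ivy share exactly the 2 values {5, 6}; by pigeonhole those values go to them, so strike 5, 6 from Frank.
The 2 variables Bob and Hank are confined to {3, 7}, which locks those values in; drop them from Frank.
Frank's domain is down to {10}, so Frank = 10. Remove 10 from Kira.
No further eliminations apply; Priya can still be any of 5, 6.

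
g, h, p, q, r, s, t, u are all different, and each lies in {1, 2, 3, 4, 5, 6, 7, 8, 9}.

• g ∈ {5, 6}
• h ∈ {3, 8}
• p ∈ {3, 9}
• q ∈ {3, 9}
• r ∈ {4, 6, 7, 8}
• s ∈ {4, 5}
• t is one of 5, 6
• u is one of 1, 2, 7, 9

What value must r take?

7

g and t share exactly the 2 values {5, 6}; by pigeonhole those values go to them, so strike 5, 6 from r, s.
s has just one choice, so s = 4. Remove 4 from r.
p and q between them cover only {3, 9} — a naked pair. Remove those values from h, u.
That leaves h = 8. Remove 8 from r.
So r = 7.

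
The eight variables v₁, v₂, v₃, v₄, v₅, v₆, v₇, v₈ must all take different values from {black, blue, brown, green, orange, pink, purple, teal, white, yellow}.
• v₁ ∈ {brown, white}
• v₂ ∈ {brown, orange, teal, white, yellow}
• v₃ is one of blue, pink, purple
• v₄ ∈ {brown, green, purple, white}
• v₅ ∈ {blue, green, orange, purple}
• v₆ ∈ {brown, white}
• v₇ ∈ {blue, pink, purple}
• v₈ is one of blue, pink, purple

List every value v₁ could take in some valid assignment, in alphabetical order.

brown, white

v₁ and v₆ share exactly the 2 values {brown, white}; by pigeonhole those values go to them, so strike brown, white from v₂, v₄.
v₃, v₇, v₈ share exactly the 3 values {blue, pink, purple}; by pigeonhole those values go to them, so strike blue, pink, purple from v₄, v₅.
v₄ has just one choice, so v₄ = green. Strike green from v₅.
That leaves v₅ = orange. Strike orange from v₂.
No further eliminations apply; v₁ can still be any of brown, white.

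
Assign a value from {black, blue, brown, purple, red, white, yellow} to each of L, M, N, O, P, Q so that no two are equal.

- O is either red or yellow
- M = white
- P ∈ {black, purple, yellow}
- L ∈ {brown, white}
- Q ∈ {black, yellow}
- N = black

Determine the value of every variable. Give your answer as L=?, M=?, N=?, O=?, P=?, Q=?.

L=brown, M=white, N=black, O=red, P=purple, Q=yellow

M's domain is down to {white}, so M = white. Strike white from L.
N must be black (only option left). Strike black from P, Q.
Q must be yellow (only option left). Strike yellow from O, P.
L has just one choice, so L = brown.
That leaves O = red.
That leaves P = purple.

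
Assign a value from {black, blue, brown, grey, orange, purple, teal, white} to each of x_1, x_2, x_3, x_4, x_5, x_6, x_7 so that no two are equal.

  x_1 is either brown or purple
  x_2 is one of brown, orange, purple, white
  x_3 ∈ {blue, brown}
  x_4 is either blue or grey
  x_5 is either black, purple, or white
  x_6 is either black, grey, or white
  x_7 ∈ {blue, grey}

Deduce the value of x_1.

The 7 variables draw from only 7 values {black, blue, brown, grey, orange, purple, white}, so each is used; only x_2 can be orange, hence x_2 = orange.
x_4 and x_7 between them cover only {blue, grey} — a naked pair. Remove those values from x_3, x_6.
x_3 must be brown (only option left). Strike brown from x_1.
So x_1 = purple.

purple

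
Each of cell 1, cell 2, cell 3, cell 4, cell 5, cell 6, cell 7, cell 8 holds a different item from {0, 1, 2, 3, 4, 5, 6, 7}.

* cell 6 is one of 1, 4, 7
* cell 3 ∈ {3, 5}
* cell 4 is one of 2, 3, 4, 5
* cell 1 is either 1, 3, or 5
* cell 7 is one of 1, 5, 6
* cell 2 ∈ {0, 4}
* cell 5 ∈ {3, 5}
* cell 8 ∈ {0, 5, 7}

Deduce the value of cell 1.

1

The 8 variables together cover exactly {0, 1, 2, 3, 4, 5, 6, 7} — 8 values for 8 variables — and 2 appears only in cell 4's list, so cell 4 = 2.
The 7 still-open variables draw from only 7 values {0, 1, 3, 4, 5, 6, 7}, so each is used; only cell 7 can be 6, hence cell 7 = 6.
cell 3 and cell 5 share exactly the 2 values {3, 5}; by pigeonhole those values go to them, so strike 3, 5 from cell 1, cell 8.
So cell 1 = 1.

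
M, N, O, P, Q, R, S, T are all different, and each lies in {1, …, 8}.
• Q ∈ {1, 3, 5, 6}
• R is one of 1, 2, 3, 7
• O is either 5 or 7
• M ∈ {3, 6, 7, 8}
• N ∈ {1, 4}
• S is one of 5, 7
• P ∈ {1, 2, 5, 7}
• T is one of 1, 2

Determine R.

3

The 8 variables draw from only 8 values {1, 2, 3, 4, 5, 6, 7, 8}, so each is used; only N can be 4, hence N = 4.
The 7 still-open variables together cover exactly {1, 2, 3, 5, 6, 7, 8} — 7 values for 7 variables — and 8 appears only in M's list, so M = 8.
The 6 still-open variables together cover exactly {1, 2, 3, 5, 6, 7} — 6 values for 6 variables — and 6 appears only in Q's list, so Q = 6.
The 5 still-open variables draw from only 5 values {1, 2, 3, 5, 7}, so each is used; only R can be 3, hence R = 3.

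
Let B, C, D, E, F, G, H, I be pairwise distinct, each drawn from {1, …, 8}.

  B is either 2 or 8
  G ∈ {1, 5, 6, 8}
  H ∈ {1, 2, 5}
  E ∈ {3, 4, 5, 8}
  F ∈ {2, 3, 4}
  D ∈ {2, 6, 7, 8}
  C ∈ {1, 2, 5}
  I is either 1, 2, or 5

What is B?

8

The 8 variables together cover exactly {1, 2, 3, 4, 5, 6, 7, 8} — 8 values for 8 variables — and 7 appears only in D's list, so D = 7.
The 7 still-open variables together cover exactly {1, 2, 3, 4, 5, 6, 8} — 7 values for 7 variables — and 6 appears only in G's list, so G = 6.
The 3 variables C, H, I are confined to {1, 2, 5}, which locks those values in; drop them from B, E, F.
So B = 8.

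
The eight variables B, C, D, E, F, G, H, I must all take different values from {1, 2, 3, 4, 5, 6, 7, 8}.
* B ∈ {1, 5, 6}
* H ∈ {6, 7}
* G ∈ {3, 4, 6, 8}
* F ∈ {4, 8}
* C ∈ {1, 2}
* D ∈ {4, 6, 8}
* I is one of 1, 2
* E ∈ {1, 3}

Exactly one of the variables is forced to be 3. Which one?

E

The 8 variables together cover exactly {1, 2, 3, 4, 5, 6, 7, 8} — 8 values for 8 variables — and 5 appears only in B's list, so B = 5.
The 7 still-open variables draw from only 7 values {1, 2, 3, 4, 6, 7, 8}, so each is used; only H can be 7, hence H = 7.
C and I between them cover only {1, 2} — a naked pair. Remove those values from E.
So 3 goes to E.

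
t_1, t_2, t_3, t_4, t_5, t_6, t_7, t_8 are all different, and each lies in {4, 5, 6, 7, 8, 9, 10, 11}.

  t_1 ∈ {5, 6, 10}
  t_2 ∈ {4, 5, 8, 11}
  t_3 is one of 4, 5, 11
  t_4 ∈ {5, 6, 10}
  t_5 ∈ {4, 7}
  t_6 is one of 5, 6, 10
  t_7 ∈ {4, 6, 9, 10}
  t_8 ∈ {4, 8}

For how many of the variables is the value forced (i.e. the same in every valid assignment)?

Among the 8 variables, 7 fits only t_5 (and all 8 values in {4, 5, 6, 7, 8, 9, 10, 11} must be used), so t_5 = 7.
The 7 still-open variables draw from only 7 values {4, 5, 6, 8, 9, 10, 11}, so each is used; only t_7 can be 9, hence t_7 = 9.
The 3 variables t_1, t_4, t_6 are confined to {5, 6, 10}, which locks those values in; drop them from t_2, t_3.
Determined: t_5=7, t_7=9. The other variables each still have more than one consistent value. That makes 2.

2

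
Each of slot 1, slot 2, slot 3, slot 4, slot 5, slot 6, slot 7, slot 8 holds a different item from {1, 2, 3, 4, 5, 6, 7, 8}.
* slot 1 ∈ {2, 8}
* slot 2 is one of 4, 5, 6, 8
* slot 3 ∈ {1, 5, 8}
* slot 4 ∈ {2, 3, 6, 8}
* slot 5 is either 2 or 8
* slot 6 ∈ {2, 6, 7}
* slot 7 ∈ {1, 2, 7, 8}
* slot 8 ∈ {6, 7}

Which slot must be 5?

slot 3

The 8 variables draw from only 8 values {1, 2, 3, 4, 5, 6, 7, 8}, so each is used; only slot 4 can be 3, hence slot 4 = 3.
The 7 still-open variables draw from only 7 values {1, 2, 4, 5, 6, 7, 8}, so each is used; only slot 2 can be 4, hence slot 2 = 4.
Among the 6 still-open variables, 5 fits only slot 3 (and all 6 values in {1, 2, 5, 6, 7, 8} must be used), so slot 3 = 5.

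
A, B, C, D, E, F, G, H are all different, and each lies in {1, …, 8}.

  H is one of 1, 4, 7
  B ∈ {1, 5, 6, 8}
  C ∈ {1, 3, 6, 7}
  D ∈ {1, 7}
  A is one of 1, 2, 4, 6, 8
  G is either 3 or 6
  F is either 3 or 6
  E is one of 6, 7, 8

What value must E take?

Among the 8 variables, 2 fits only A (and all 8 values in {1, 2, 3, 4, 5, 6, 7, 8} must be used), so A = 2.
Among the 7 still-open variables, 4 fits only H (and all 7 values in {1, 3, 4, 5, 6, 7, 8} must be used), so H = 4.
The 6 still-open variables draw from only 6 values {1, 3, 5, 6, 7, 8}, so each is used; only B can be 5, hence B = 5.
The 5 still-open variables draw from only 5 values {1, 3, 6, 7, 8}, so each is used; only E can be 8, hence E = 8.

8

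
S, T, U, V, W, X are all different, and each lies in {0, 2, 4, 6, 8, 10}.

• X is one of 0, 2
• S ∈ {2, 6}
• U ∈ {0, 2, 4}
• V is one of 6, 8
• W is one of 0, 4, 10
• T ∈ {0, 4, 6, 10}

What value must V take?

8

The 6 variables together cover exactly {0, 2, 4, 6, 8, 10} — 6 values for 6 variables — and 8 appears only in V's list, so V = 8.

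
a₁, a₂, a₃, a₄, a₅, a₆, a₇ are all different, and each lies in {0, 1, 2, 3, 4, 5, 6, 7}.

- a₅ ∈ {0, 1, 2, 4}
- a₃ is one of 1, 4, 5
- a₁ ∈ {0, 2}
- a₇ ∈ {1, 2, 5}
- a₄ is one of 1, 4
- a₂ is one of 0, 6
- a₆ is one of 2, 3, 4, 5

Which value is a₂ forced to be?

Among the 7 variables, 3 fits only a₆ (and all 7 values in {0, 1, 2, 3, 4, 5, 6} must be used), so a₆ = 3.
The 6 still-open variables draw from only 6 values {0, 1, 2, 4, 5, 6}, so each is used; only a₂ can be 6, hence a₂ = 6.

6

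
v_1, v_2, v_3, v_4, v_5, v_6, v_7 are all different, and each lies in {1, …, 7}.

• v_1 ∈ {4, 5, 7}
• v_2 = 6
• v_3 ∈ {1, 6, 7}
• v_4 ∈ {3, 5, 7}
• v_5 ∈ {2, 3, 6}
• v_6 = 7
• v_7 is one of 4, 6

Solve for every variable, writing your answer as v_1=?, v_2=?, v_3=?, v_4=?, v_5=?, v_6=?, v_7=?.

v_2 must be 6 (only option left). So v_3, v_5, v_7 can't be 6.
v_6's domain is down to {7}, so v_6 = 7. Strike 7 from v_1, v_3, v_4.
That leaves v_7 = 4. Remove 4 from v_1.
v_1 must be 5 (only option left). Strike 5 from v_4.
v_3 has just one choice, so v_3 = 1.
v_4's domain is down to {3}, so v_4 = 3. Remove 3 from v_5.
v_5 has just one choice, so v_5 = 2.

v_1=5, v_2=6, v_3=1, v_4=3, v_5=2, v_6=7, v_7=4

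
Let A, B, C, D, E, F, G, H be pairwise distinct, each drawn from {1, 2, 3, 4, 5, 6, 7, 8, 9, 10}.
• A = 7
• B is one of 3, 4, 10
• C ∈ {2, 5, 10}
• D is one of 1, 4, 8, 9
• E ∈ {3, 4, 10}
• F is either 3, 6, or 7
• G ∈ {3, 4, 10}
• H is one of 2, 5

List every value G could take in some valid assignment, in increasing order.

A has just one choice, so A = 7. Eliminate 7 elsewhere: F.
B, E, G between them cover only {3, 4, 10} — a naked triple. Remove those values from C, D, F.
F's domain is down to {6}, so F = 6.
No further eliminations apply; G can still be any of 3, 4, 10.

3, 4, 10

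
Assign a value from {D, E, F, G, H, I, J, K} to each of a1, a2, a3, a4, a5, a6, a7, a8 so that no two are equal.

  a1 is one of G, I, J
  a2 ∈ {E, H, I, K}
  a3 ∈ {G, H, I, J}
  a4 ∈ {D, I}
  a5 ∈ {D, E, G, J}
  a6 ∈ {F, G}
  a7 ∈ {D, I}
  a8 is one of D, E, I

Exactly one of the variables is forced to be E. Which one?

The 8 variables together cover exactly {D, E, F, G, H, I, J, K} — 8 values for 8 variables — and F appears only in a6's list, so a6 = F.
The 7 still-open variables together cover exactly {D, E, G, H, I, J, K} — 7 values for 7 variables — and K appears only in a2's list, so a2 = K.
The 6 still-open variables together cover exactly {D, E, G, H, I, J} — 6 values for 6 variables — and H appears only in a3's list, so a3 = H.
The 2 variables a4 and a7 are confined to {D, I}, which locks those values in; drop them from a1, a5, a8.
So E goes to a8.

a8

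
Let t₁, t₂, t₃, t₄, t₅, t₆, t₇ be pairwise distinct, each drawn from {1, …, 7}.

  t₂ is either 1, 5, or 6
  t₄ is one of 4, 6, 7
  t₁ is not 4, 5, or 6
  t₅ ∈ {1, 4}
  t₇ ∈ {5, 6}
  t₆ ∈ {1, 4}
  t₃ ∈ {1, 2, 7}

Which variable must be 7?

t₄

The 7 variables draw from only 7 values {1, 2, 3, 4, 5, 6, 7}, so each is used; only t₁ can be 3, hence t₁ = 3.
The 6 still-open variables together cover exactly {1, 2, 4, 5, 6, 7} — 6 values for 6 variables — and 2 appears only in t₃'s list, so t₃ = 2.
The 5 still-open variables together cover exactly {1, 4, 5, 6, 7} — 5 values for 5 variables — and 7 appears only in t₄'s list, so t₄ = 7.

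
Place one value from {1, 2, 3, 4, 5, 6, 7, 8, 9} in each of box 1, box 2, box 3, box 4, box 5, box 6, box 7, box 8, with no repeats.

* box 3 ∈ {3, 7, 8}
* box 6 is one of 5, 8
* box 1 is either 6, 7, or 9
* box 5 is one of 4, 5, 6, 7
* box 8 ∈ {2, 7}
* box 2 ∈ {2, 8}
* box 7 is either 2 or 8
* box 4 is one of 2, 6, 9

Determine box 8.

Among the 8 variables, 3 fits only box 3 (and all 8 values in {2, 3, 4, 5, 6, 7, 8, 9} must be used), so box 3 = 3.
Among the 7 still-open variables, 4 fits only box 5 (and all 7 values in {2, 4, 5, 6, 7, 8, 9} must be used), so box 5 = 4.
Among the 6 still-open variables, 5 fits only box 6 (and all 6 values in {2, 5, 6, 7, 8, 9} must be used), so box 6 = 5.
box 2 and box 7 share exactly the 2 values {2, 8}; by pigeonhole those values go to them, so strike 2, 8 from box 4, box 8.
So box 8 = 7.

7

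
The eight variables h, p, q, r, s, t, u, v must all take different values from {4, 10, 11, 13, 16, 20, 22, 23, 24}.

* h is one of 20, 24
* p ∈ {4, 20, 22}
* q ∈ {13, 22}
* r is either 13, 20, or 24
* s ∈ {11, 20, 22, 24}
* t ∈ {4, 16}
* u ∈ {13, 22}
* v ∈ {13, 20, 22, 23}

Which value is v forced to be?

23

The 8 variables draw from only 8 values {4, 11, 13, 16, 20, 22, 23, 24}, so each is used; only s can be 11, hence s = 11.
Among the 7 still-open variables, 16 fits only t (and all 7 values in {4, 13, 16, 20, 22, 23, 24} must be used), so t = 16.
The 6 still-open variables together cover exactly {4, 13, 20, 22, 23, 24} — 6 values for 6 variables — and 4 appears only in p's list, so p = 4.
The 5 still-open variables draw from only 5 values {13, 20, 22, 23, 24}, so each is used; only v can be 23, hence v = 23.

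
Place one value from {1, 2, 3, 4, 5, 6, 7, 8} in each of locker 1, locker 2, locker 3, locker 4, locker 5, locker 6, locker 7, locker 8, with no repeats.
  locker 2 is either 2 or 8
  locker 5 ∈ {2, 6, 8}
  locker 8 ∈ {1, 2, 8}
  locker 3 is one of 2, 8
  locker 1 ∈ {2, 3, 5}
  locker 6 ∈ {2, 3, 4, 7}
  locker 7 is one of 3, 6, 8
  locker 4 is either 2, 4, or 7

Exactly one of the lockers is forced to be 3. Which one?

locker 7

Among the 8 variables, 1 fits only locker 8 (and all 8 values in {1, 2, 3, 4, 5, 6, 7, 8} must be used), so locker 8 = 1.
Among the 7 still-open variables, 5 fits only locker 1 (and all 7 values in {2, 3, 4, 5, 6, 7, 8} must be used), so locker 1 = 5.
locker 2 and locker 3 share exactly the 2 values {2, 8}; by pigeonhole those values go to them, so strike 2, 8 from locker 4, locker 5, locker 6, locker 7.
That leaves locker 5 = 6. Remove 6 from locker 7.
So 3 goes to locker 7.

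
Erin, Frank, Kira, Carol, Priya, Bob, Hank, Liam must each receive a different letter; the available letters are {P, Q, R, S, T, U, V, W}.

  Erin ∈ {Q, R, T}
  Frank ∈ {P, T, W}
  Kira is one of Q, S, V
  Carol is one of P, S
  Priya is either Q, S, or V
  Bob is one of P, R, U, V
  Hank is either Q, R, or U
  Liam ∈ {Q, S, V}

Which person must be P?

The 8 variables together cover exactly {P, Q, R, S, T, U, V, W} — 8 values for 8 variables — and W appears only in Frank's list, so Frank = W.
The 7 still-open variables draw from only 7 values {P, Q, R, S, T, U, V}, so each is used; only Erin can be T, hence Erin = T.
Kira, Priya, Liam between them cover only {Q, S, V} — a naked triple. Remove those values from Carol, Bob, Hank.
So P goes to Carol.

Carol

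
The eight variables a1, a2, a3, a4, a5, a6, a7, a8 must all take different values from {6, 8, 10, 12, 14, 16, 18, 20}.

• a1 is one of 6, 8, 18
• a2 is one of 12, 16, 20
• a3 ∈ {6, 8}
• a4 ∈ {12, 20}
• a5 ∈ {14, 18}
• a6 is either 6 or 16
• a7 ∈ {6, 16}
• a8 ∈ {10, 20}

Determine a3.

The 8 variables draw from only 8 values {6, 8, 10, 12, 14, 16, 18, 20}, so each is used; only a8 can be 10, hence a8 = 10.
Among the 7 still-open variables, 14 fits only a5 (and all 7 values in {6, 8, 12, 14, 16, 18, 20} must be used), so a5 = 14.
Among the 6 still-open variables, 18 fits only a1 (and all 6 values in {6, 8, 12, 16, 18, 20} must be used), so a1 = 18.
Among the 5 still-open variables, 8 fits only a3 (and all 5 values in {6, 8, 12, 16, 20} must be used), so a3 = 8.

8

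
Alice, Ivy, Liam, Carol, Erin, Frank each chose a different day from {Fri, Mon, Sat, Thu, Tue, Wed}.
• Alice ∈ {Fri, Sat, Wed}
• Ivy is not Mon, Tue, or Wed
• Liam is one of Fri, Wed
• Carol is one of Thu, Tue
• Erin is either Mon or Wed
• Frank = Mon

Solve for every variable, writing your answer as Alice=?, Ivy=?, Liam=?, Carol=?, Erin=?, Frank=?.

Alice=Sat, Ivy=Thu, Liam=Fri, Carol=Tue, Erin=Wed, Frank=Mon

Frank must be Mon (only option left). Strike Mon from Erin.
Erin has just one choice, so Erin = Wed. Strike Wed from Alice, Liam.
Liam has just one choice, so Liam = Fri. Eliminate Fri elsewhere: Alice, Ivy.
Alice must be Sat (only option left). Eliminate Sat elsewhere: Ivy.
Ivy must be Thu (only option left). Strike Thu from Carol.
Carol's domain is down to {Tue}, so Carol = Tue.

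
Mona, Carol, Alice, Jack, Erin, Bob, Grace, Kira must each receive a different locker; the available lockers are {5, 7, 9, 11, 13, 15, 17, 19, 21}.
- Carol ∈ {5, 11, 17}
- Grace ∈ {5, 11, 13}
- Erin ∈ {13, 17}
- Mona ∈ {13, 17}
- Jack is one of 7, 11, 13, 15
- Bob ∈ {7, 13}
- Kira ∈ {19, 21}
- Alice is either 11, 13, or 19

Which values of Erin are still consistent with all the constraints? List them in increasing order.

13, 17

The 8 variables together cover exactly {5, 7, 11, 13, 15, 17, 19, 21} — 8 values for 8 variables — and 15 appears only in Jack's list, so Jack = 15.
The 7 still-open variables draw from only 7 values {5, 7, 11, 13, 17, 19, 21}, so each is used; only Bob can be 7, hence Bob = 7.
Among the 6 still-open variables, 21 fits only Kira (and all 6 values in {5, 11, 13, 17, 19, 21} must be used), so Kira = 21.
The 5 still-open variables draw from only 5 values {5, 11, 13, 17, 19}, so each is used; only Alice can be 19, hence Alice = 19.
Mona and Erin share exactly the 2 values {13, 17}; by pigeonhole those values go to them, so strike 13, 17 from Carol, Grace.
No further eliminations apply; Erin can still be any of 13, 17.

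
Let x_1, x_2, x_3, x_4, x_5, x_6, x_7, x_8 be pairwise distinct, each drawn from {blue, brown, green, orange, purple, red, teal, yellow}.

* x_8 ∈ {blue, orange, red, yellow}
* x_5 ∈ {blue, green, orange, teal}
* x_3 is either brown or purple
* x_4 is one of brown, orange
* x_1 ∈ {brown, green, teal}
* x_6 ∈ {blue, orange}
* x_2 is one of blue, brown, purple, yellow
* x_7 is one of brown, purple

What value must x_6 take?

blue

The 8 variables draw from only 8 values {blue, brown, green, orange, purple, red, teal, yellow}, so each is used; only x_8 can be red, hence x_8 = red.
The 7 still-open variables together cover exactly {blue, brown, green, orange, purple, teal, yellow} — 7 values for 7 variables — and yellow appears only in x_2's list, so x_2 = yellow.
x_3 and x_7 share exactly the 2 values {brown, purple}; by pigeonhole those values go to them, so strike brown, purple from x_1, x_4.
x_4's domain is down to {orange}, so x_4 = orange. Eliminate orange elsewhere: x_5, x_6.
So x_6 = blue.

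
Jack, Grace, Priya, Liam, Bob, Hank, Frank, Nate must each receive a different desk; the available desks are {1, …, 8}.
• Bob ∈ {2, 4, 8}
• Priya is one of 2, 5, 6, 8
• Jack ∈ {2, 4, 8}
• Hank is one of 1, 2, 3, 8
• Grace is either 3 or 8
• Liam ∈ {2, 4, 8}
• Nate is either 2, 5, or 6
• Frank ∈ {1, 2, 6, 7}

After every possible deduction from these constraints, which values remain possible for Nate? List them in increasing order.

The 8 variables draw from only 8 values {1, 2, 3, 4, 5, 6, 7, 8}, so each is used; only Frank can be 7, hence Frank = 7.
Among the 7 still-open variables, 1 fits only Hank (and all 7 values in {1, 2, 3, 4, 5, 6, 8} must be used), so Hank = 1.
The 6 still-open variables together cover exactly {2, 3, 4, 5, 6, 8} — 6 values for 6 variables — and 3 appears only in Grace's list, so Grace = 3.
Jack, Liam, Bob between them cover only {2, 4, 8} — a naked triple. Remove those values from Priya, Nate.
No further eliminations apply; Nate can still be any of 5, 6.

5, 6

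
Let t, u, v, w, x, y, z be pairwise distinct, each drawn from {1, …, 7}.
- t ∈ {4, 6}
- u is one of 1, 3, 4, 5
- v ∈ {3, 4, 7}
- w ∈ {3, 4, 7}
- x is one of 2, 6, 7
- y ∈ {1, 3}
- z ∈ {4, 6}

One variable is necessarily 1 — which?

The 7 variables together cover exactly {1, 2, 3, 4, 5, 6, 7} — 7 values for 7 variables — and 2 appears only in x's list, so x = 2.
The 6 still-open variables together cover exactly {1, 3, 4, 5, 6, 7} — 6 values for 6 variables — and 5 appears only in u's list, so u = 5.
Among the 5 still-open variables, 1 fits only y (and all 5 values in {1, 3, 4, 6, 7} must be used), so y = 1.

y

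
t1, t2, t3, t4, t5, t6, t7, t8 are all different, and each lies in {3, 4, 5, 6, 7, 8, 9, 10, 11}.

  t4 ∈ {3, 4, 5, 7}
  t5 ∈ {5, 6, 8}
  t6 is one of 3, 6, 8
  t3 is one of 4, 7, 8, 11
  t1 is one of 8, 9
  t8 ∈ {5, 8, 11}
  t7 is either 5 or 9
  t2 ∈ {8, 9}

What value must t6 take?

3

t1 and t2 share exactly the 2 values {8, 9}; by pigeonhole those values go to them, so strike 8, 9 from t3, t5, t6, t7, t8.
That leaves t7 = 5. Eliminate 5 elsewhere: t4, t5, t8.
t8's domain is down to {11}, so t8 = 11. Strike 11 from t3.
t5 has just one choice, so t5 = 6. Remove 6 from t6.
So t6 = 3.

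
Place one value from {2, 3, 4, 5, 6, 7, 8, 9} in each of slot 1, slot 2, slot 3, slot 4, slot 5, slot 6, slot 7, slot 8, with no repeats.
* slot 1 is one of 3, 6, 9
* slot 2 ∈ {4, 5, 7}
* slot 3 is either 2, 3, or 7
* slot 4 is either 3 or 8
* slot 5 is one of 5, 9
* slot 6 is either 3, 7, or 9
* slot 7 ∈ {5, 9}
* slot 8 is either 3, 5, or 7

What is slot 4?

8

The 8 variables draw from only 8 values {2, 3, 4, 5, 6, 7, 8, 9}, so each is used; only slot 3 can be 2, hence slot 3 = 2.
The 7 still-open variables together cover exactly {3, 4, 5, 6, 7, 8, 9} — 7 values for 7 variables — and 4 appears only in slot 2's list, so slot 2 = 4.
The 6 still-open variables draw from only 6 values {3, 5, 6, 7, 8, 9}, so each is used; only slot 1 can be 6, hence slot 1 = 6.
Among the 5 still-open variables, 8 fits only slot 4 (and all 5 values in {3, 5, 7, 8, 9} must be used), so slot 4 = 8.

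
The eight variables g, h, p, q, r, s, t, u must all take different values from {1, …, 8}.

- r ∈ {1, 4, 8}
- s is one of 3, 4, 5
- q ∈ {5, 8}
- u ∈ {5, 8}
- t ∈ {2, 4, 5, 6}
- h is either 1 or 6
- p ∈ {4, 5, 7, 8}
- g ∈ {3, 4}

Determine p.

Among the 8 variables, 2 fits only t (and all 8 values in {1, 2, 3, 4, 5, 6, 7, 8} must be used), so t = 2.
The 7 still-open variables draw from only 7 values {1, 3, 4, 5, 6, 7, 8}, so each is used; only h can be 6, hence h = 6.
The 6 still-open variables draw from only 6 values {1, 3, 4, 5, 7, 8}, so each is used; only r can be 1, hence r = 1.
The 5 still-open variables draw from only 5 values {3, 4, 5, 7, 8}, so each is used; only p can be 7, hence p = 7.

7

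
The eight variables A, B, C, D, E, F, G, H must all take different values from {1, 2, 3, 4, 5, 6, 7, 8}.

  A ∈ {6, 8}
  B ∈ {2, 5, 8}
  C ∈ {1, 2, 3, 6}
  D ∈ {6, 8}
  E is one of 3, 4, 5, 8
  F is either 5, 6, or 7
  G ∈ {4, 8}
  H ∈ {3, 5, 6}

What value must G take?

4

Among the 8 variables, 1 fits only C (and all 8 values in {1, 2, 3, 4, 5, 6, 7, 8} must be used), so C = 1.
The 7 still-open variables draw from only 7 values {2, 3, 4, 5, 6, 7, 8}, so each is used; only B can be 2, hence B = 2.
The 6 still-open variables together cover exactly {3, 4, 5, 6, 7, 8} — 6 values for 6 variables — and 7 appears only in F's list, so F = 7.
The 2 variables A and D are confined to {6, 8}, which locks those values in; drop them from E, G, H.
So G = 4.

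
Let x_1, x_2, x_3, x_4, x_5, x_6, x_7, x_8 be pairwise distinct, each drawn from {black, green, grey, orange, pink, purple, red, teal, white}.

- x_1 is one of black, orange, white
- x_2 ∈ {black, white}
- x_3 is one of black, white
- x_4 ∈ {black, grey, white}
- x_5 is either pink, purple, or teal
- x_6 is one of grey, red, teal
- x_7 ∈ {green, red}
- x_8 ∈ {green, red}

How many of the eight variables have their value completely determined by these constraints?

3

x_2 and x_3 share exactly the 2 values {black, white}; by pigeonhole those values go to them, so strike black, white from x_1, x_4.
That leaves x_1 = orange.
x_4 must be grey (only option left). Strike grey from x_6.
x_7 and x_8 share exactly the 2 values {green, red}; by pigeonhole those values go to them, so strike green, red from x_6.
x_6 must be teal (only option left). Remove teal from x_5.
Determined: x_1=orange, x_4=grey, x_6=teal. The other variables each still have more than one consistent value. That makes 3.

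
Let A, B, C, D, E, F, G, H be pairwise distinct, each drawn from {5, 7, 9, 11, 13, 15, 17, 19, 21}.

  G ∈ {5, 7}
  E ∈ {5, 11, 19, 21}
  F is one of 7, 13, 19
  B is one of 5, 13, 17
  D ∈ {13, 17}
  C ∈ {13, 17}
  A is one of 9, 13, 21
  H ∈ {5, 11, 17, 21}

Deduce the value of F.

19

The 8 variables draw from only 8 values {5, 7, 9, 11, 13, 17, 19, 21}, so each is used; only A can be 9, hence A = 9.
C and D between them cover only {13, 17} — a naked pair. Remove those values from B, F, H.
B's domain is down to {5}, so B = 5. Strike 5 from E, G, H.
G's domain is down to {7}, so G = 7. Strike 7 from F.
So F = 19.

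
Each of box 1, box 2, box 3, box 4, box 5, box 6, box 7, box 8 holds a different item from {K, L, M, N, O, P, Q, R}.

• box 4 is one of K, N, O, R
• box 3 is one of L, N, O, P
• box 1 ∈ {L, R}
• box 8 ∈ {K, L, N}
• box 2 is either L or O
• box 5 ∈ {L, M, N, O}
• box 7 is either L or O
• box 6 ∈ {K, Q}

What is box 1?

R

The 8 variables together cover exactly {K, L, M, N, O, P, Q, R} — 8 values for 8 variables — and M appears only in box 5's list, so box 5 = M.
The 7 still-open variables draw from only 7 values {K, L, N, O, P, Q, R}, so each is used; only box 3 can be P, hence box 3 = P.
Among the 6 still-open variables, Q fits only box 6 (and all 6 values in {K, L, N, O, Q, R} must be used), so box 6 = Q.
box 2 and box 7 share exactly the 2 values {L, O}; by pigeonhole those values go to them, so strike L, O from box 1, box 4, box 8.
So box 1 = R.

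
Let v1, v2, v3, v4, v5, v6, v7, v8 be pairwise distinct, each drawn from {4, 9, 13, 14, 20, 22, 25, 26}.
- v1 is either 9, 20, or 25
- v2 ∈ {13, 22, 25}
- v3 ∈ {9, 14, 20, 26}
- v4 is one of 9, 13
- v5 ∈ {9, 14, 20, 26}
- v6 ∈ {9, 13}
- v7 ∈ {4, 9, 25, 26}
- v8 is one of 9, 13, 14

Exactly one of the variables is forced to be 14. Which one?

The 8 variables draw from only 8 values {4, 9, 13, 14, 20, 22, 25, 26}, so each is used; only v7 can be 4, hence v7 = 4.
The 7 still-open variables draw from only 7 values {9, 13, 14, 20, 22, 25, 26}, so each is used; only v2 can be 22, hence v2 = 22.
The 6 still-open variables together cover exactly {9, 13, 14, 20, 25, 26} — 6 values for 6 variables — and 25 appears only in v1's list, so v1 = 25.
v4 and v6 share exactly the 2 values {9, 13}; by pigeonhole those values go to them, so strike 9, 13 from v3, v5, v8.
So 14 goes to v8.

v8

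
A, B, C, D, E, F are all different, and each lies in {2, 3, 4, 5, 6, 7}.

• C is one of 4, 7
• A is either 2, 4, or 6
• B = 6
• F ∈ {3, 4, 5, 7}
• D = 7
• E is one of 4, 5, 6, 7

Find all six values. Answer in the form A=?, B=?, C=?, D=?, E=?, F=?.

B must be 6 (only option left). Eliminate 6 elsewhere: A, E.
D must be 7 (only option left). So C, E, F can't be 7.
C's domain is down to {4}, so C = 4. Eliminate 4 elsewhere: A, E, F.
E has just one choice, so E = 5. Strike 5 from F.
That leaves F = 3.
That leaves A = 2.

A=2, B=6, C=4, D=7, E=5, F=3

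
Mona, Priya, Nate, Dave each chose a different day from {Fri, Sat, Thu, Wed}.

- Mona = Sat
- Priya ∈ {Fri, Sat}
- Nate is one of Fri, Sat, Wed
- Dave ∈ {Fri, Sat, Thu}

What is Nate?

Mona must be Sat (only option left). Remove Sat from Priya, Nate, Dave.
Priya's domain is down to {Fri}, so Priya = Fri. Strike Fri from Nate, Dave.
So Nate = Wed.

Wed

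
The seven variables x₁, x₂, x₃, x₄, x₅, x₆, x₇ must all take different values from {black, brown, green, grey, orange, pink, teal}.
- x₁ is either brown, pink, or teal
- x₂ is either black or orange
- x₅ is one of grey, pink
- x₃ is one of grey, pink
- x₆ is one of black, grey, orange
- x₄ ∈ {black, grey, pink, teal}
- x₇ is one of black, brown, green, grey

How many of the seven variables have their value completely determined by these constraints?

Among the 7 variables, green fits only x₇ (and all 7 values in {black, brown, green, grey, orange, pink, teal} must be used), so x₇ = green.
The 6 still-open variables draw from only 6 values {black, brown, grey, orange, pink, teal}, so each is used; only x₁ can be brown, hence x₁ = brown.
Among the 5 still-open variables, teal fits only x₄ (and all 5 values in {black, grey, orange, pink, teal} must be used), so x₄ = teal.
x₃ and x₅ between them cover only {grey, pink} — a naked pair. Remove those values from x₆.
Determined: x₁=brown, x₄=teal, x₇=green. The other variables each still have more than one consistent value. That makes 3.

3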